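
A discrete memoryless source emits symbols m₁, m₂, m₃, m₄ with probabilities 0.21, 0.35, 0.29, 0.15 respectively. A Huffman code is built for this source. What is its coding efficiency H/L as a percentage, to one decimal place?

Entropy H = −Σ p log₂ p ≈ 1.9314 bits.
Huffman merges: 3/20+21/100→9/25; 29/100+7/20→16/25; 9/25+16/25→1. L = 2 ≈ 2.0000.
Efficiency = H/L = 1.9314/2.0000 = 96.6%.

96.6%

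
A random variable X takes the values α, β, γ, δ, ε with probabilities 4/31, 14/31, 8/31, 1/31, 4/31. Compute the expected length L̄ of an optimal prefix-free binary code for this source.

Repeatedly combine the two least-probable nodes; the expected code length is the sum of the merged weights.
merge 1/31 + 4/31 → 5/31
merge 4/31 + 5/31 → 9/31
merge 8/31 + 9/31 → 17/31
merge 14/31 + 17/31 → 1
L = 5/31 + 9/31 + 17/31 + 1 = 2 bits/symbol.

2 bits/symbol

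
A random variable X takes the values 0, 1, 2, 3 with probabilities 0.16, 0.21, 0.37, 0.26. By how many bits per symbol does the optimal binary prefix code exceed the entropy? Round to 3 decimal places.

0.068 bits

Entropy H = −Σ p log₂ p ≈ 1.9319 bits.
Huffman merges: 4/25+21/100→37/100; 13/50+37/100→63/100; 37/100+63/100→1. L = 2 ≈ 2.0000.
L − H = 2.0000 − 1.9319 = 0.068 bits.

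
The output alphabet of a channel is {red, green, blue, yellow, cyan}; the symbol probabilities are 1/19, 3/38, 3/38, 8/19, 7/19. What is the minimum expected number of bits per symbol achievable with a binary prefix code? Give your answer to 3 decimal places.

1.921 bits/symbol

Repeatedly combine the two least-probable nodes; the expected code length is the sum of the merged weights.
merge 1/19 + 3/38 → 5/38
merge 3/38 + 5/38 → 4/19
merge 4/19 + 7/19 → 11/19
merge 8/19 + 11/19 → 1
L = 5/38 + 4/19 + 11/19 + 1 = 73/38 ≈ 1.921 bits/symbol.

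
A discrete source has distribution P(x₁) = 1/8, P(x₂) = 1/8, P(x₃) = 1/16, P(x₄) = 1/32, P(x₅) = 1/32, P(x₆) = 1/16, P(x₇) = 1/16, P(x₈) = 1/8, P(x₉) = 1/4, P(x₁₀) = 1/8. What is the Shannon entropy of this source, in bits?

3.0625 bits

Each probability is a power of 1/2, so log₂(1/p) is an integer.
H = Σ p·log₂(1/p) = 1/8·3 + 1/8·3 + 1/16·4 + 1/32·5 + 1/32·5 + 1/16·4 + 1/16·4 + 1/8·3 + 1/4·2 + 1/8·3 = 3.0625 bits.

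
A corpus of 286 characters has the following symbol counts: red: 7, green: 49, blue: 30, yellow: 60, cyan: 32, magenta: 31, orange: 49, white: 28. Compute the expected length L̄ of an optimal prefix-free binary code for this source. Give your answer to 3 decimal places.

Probabilities are the counts divided by 286.
Repeatedly combine the two least-probable nodes; the expected code length is the sum of the merged weights.
merge 7/286 + 14/143 → 35/286
merge 15/143 + 31/286 → 61/286
merge 16/143 + 35/286 → 67/286
merge 49/286 + 49/286 → 49/143
merge 30/143 + 61/286 → 11/26
merge 67/286 + 49/143 → 15/26
merge 11/26 + 15/26 → 1
L = 35/286 + 61/286 + 67/286 + 49/143 + 11/26 + 15/26 + 1 = 833/286 ≈ 2.913 bits/symbol.

2.913 bits/symbol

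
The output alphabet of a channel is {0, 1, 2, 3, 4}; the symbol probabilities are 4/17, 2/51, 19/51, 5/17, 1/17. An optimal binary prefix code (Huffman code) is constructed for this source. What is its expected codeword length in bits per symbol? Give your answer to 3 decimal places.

Repeatedly combine the two least-probable nodes; the expected code length is the sum of the merged weights.
merge 2/51 + 1/17 → 5/51
merge 5/51 + 4/17 → 1/3
merge 5/17 + 1/3 → 32/51
merge 19/51 + 32/51 → 1
L = 5/51 + 1/3 + 32/51 + 1 = 35/17 ≈ 2.059 bits/symbol.

2.059 bits/symbol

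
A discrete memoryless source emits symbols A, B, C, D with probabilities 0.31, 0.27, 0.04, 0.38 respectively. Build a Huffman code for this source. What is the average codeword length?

1.93 bits/symbol

Repeatedly combine the two least-probable nodes; the expected code length is the sum of the merged weights.
merge 1/25 + 27/100 → 31/100
merge 31/100 + 31/100 → 31/50
merge 19/50 + 31/50 → 1
L = 31/100 + 31/50 + 1 = 193/100 = 1.93 bits/symbol.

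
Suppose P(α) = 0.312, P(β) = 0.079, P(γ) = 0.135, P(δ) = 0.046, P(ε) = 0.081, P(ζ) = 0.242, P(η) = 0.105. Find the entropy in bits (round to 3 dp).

2.538 bits

H = −Σ pᵢ log₂ pᵢ.
−0.312·log₂(0.312) = 0.5243
−0.079·log₂(0.079) = 0.2893
−0.135·log₂(0.135) = 0.3900
−0.046·log₂(0.046) = 0.2043
−0.081·log₂(0.081) = 0.2937
−0.242·log₂(0.242) = 0.4954
−0.105·log₂(0.105) = 0.3414
Sum ≈ 2.5384 → 2.538 bits.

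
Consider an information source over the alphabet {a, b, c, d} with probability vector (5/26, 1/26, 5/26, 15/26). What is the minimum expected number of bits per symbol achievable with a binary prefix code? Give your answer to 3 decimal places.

Repeatedly combine the two least-probable nodes; the expected code length is the sum of the merged weights.
merge 1/26 + 5/26 → 3/13
merge 5/26 + 3/13 → 11/26
merge 11/26 + 15/26 → 1
L = 3/13 + 11/26 + 1 = 43/26 ≈ 1.654 bits/symbol.

1.654 bits/symbol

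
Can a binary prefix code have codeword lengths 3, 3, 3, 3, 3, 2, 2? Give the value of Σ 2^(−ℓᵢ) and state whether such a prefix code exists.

1.125; no

With common denominator 2^3 = 8: Σ 2^(−ℓᵢ) = 1/8 + 1/8 + 1/8 + 1/8 + 1/8 + 2/8 + 2/8 = 9/8 = 1.125.
Kraft's inequality requires Σ ≤ 1; here Σ = 1.125 > 1, so no such prefix code exists.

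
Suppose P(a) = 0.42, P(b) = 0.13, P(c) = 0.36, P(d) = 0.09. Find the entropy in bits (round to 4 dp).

1.7516 bits

H = −Σ pᵢ log₂ pᵢ.
−0.42·log₂(0.42) = 0.5256
−0.13·log₂(0.13) = 0.3826
−0.36·log₂(0.36) = 0.5306
−0.09·log₂(0.09) = 0.3127
Sum ≈ 1.7516 → 1.7516 bits.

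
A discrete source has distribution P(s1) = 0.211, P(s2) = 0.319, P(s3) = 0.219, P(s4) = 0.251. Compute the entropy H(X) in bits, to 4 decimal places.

1.9798 bits

H = −Σ pᵢ log₂ pᵢ.
−0.211·log₂(0.211) = 0.4736
−0.319·log₂(0.319) = 0.5258
−0.219·log₂(0.219) = 0.4798
−0.251·log₂(0.251) = 0.5006
Sum ≈ 1.9798 → 1.9798 bits.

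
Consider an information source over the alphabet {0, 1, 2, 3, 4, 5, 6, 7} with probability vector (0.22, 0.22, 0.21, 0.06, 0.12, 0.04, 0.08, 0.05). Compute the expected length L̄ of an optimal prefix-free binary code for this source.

2.79 bits/symbol

Repeatedly combine the two least-probable nodes; the expected code length is the sum of the merged weights.
merge 1/25 + 1/20 → 9/100
merge 3/50 + 2/25 → 7/50
merge 9/100 + 3/25 → 21/100
merge 7/50 + 21/100 → 7/20
merge 21/100 + 11/50 → 43/100
merge 11/50 + 7/20 → 57/100
merge 43/100 + 57/100 → 1
L = 9/100 + 7/50 + 21/100 + 7/20 + 43/100 + 57/100 + 1 = 279/100 = 2.79 bits/symbol.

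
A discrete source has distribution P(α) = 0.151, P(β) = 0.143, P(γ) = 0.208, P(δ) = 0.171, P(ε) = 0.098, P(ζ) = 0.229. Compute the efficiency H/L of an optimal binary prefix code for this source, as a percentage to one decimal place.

Entropy H = −Σ p log₂ p ≈ 2.5354 bits.
Huffman merges: 49/500+143/1000→241/1000; 151/1000+171/1000→161/500; 26/125+229/1000→437/1000; 241/1000+161/500→563/1000; 437/1000+563/1000→1. L = 2563/1000 ≈ 2.5630.
Efficiency = H/L = 2.5354/2.5630 = 98.9%.

98.9%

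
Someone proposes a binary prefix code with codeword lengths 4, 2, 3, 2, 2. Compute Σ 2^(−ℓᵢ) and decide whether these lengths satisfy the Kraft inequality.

0.9375; yes

With common denominator 2^4 = 16: Σ 2^(−ℓᵢ) = 1/16 + 4/16 + 2/16 + 4/16 + 4/16 = 15/16 = 0.9375.
Kraft's inequality requires Σ ≤ 1; here Σ = 0.9375 ≤ 1, so such a prefix code exists.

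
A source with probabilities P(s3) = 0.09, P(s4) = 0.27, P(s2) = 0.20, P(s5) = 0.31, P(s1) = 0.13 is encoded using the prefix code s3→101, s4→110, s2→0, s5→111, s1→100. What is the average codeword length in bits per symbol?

L̄ = Σ pᵢ·ℓᵢ = 0.09·3 + 0.27·3 + 0.20·1 + 0.31·3 + 0.13·3 = 2.6 bits/symbol.

2.6 bits/symbol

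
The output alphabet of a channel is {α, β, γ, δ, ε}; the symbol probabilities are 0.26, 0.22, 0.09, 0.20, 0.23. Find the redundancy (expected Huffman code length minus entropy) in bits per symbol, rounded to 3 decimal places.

0.039 bits

Entropy H = −Σ p log₂ p ≈ 2.2506 bits.
Huffman merges: 9/100+1/5→29/100; 11/50+23/100→9/20; 13/50+29/100→11/20; 9/20+11/20→1. L = 229/100 ≈ 2.2900.
L − H = 2.2900 − 2.2506 = 0.039 bits.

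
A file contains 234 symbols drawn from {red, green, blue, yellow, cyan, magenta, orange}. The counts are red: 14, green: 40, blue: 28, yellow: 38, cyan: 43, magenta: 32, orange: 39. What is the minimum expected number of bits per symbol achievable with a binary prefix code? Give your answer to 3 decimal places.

Probabilities are the counts divided by 234.
Repeatedly combine the two least-probable nodes; the expected code length is the sum of the merged weights.
merge 7/117 + 14/117 → 7/39
merge 16/117 + 19/117 → 35/117
merge 1/6 + 20/117 → 79/234
merge 7/39 + 43/234 → 85/234
merge 35/117 + 79/234 → 149/234
merge 85/234 + 149/234 → 1
L = 7/39 + 35/117 + 79/234 + 85/234 + 149/234 + 1 = 659/234 ≈ 2.816 bits/symbol.

2.816 bits/symbol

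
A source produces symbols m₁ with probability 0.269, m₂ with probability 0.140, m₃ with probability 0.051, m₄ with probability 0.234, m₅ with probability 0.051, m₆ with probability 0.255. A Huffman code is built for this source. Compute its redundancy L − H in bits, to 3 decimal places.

0.006 bits

Entropy H = −Σ p log₂ p ≈ 2.3376 bits.
Huffman merges: 51/1000+51/1000→51/500; 51/500+7/50→121/500; 117/500+121/500→119/250; 51/200+269/1000→131/250; 119/250+131/250→1. L = 293/125 ≈ 2.3440.
L − H = 2.3440 − 2.3376 = 0.006 bits.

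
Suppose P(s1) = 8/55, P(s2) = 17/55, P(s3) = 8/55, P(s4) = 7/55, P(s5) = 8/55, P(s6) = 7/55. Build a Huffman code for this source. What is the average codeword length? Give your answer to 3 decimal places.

Repeatedly combine the two least-probable nodes; the expected code length is the sum of the merged weights.
merge 7/55 + 7/55 → 14/55
merge 8/55 + 8/55 → 16/55
merge 8/55 + 14/55 → 2/5
merge 16/55 + 17/55 → 3/5
merge 2/5 + 3/5 → 1
L = 14/55 + 16/55 + 2/5 + 3/5 + 1 = 28/11 ≈ 2.545 bits/symbol.

2.545 bits/symbol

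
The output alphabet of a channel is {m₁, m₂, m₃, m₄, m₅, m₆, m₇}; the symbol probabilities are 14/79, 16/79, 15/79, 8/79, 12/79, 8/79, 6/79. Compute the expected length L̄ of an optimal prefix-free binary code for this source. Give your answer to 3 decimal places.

Repeatedly combine the two least-probable nodes; the expected code length is the sum of the merged weights.
merge 6/79 + 8/79 → 14/79
merge 8/79 + 12/79 → 20/79
merge 14/79 + 14/79 → 28/79
merge 15/79 + 16/79 → 31/79
merge 20/79 + 28/79 → 48/79
merge 31/79 + 48/79 → 1
L = 14/79 + 20/79 + 28/79 + 31/79 + 48/79 + 1 = 220/79 ≈ 2.785 bits/symbol.

2.785 bits/symbol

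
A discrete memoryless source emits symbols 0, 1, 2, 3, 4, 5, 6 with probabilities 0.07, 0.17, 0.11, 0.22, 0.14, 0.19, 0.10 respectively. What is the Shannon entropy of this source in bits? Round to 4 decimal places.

2.7185 bits

H = −Σ pᵢ log₂ pᵢ.
−0.07·log₂(0.07) = 0.2686
−0.17·log₂(0.17) = 0.4346
−0.11·log₂(0.11) = 0.3503
−0.22·log₂(0.22) = 0.4806
−0.14·log₂(0.14) = 0.3971
−0.19·log₂(0.19) = 0.4552
−0.10·log₂(0.10) = 0.3322
Sum ≈ 2.7185 → 2.7185 bits.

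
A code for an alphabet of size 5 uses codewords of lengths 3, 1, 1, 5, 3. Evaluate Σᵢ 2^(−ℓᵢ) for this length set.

1.28125

With common denominator 2^5 = 32: Σ 2^(−ℓᵢ) = 4/32 + 16/32 + 16/32 + 1/32 + 4/32 = 41/32 = 1.28125.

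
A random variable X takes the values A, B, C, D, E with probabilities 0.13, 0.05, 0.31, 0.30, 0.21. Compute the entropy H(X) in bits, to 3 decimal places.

H = −Σ pᵢ log₂ pᵢ.
−0.13·log₂(0.13) = 0.3826
−0.05·log₂(0.05) = 0.2161
−0.31·log₂(0.31) = 0.5238
−0.30·log₂(0.30) = 0.5211
−0.21·log₂(0.21) = 0.4728
Sum ≈ 2.1164 → 2.116 bits.

2.116 bits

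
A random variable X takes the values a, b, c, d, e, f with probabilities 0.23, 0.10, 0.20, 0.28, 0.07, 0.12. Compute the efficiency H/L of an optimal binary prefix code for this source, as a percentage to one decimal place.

98.9%

Entropy H = −Σ p log₂ p ≈ 2.4341 bits.
Huffman merges: 7/100+1/10→17/100; 3/25+17/100→29/100; 1/5+23/100→43/100; 7/25+29/100→57/100; 43/100+57/100→1. L = 123/50 ≈ 2.4600.
Efficiency = H/L = 2.4341/2.4600 = 98.9%.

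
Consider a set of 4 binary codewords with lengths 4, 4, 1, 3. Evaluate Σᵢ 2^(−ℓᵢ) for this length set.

With common denominator 2^4 = 16: Σ 2^(−ℓᵢ) = 1/16 + 1/16 + 8/16 + 2/16 = 12/16 = 0.75.

0.75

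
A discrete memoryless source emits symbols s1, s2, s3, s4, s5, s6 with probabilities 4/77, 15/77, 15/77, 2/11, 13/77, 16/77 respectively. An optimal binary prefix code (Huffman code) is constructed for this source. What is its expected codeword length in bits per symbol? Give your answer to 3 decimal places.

2.597 bits/symbol

Repeatedly combine the two least-probable nodes; the expected code length is the sum of the merged weights.
merge 4/77 + 13/77 → 17/77
merge 2/11 + 15/77 → 29/77
merge 15/77 + 16/77 → 31/77
merge 17/77 + 29/77 → 46/77
merge 31/77 + 46/77 → 1
L = 17/77 + 29/77 + 31/77 + 46/77 + 1 = 200/77 ≈ 2.597 bits/symbol.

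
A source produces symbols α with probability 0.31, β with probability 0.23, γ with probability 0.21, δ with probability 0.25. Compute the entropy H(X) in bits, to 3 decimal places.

1.984 bits

H = −Σ pᵢ log₂ pᵢ.
−0.31·log₂(0.31) = 0.5238
−0.23·log₂(0.23) = 0.4877
−0.21·log₂(0.21) = 0.4728
−0.25·log₂(0.25) = 0.5000
Sum ≈ 1.9843 → 1.984 bits.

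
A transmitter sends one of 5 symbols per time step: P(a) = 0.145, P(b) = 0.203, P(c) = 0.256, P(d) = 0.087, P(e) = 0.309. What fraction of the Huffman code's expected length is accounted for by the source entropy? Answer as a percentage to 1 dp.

Entropy H = −Σ p log₂ p ≈ 2.2042 bits.
Huffman merges: 87/1000+29/200→29/125; 203/1000+29/125→87/200; 32/125+309/1000→113/200; 87/200+113/200→1. L = 279/125 ≈ 2.2320.
Efficiency = H/L = 2.2042/2.2320 = 98.8%.

98.8%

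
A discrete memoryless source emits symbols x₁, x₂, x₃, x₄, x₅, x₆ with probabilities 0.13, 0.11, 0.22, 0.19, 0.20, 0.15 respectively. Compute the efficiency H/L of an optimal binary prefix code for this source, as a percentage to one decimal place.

Entropy H = −Σ p log₂ p ≈ 2.5437 bits.
Huffman merges: 11/100+13/100→6/25; 3/20+19/100→17/50; 1/5+11/50→21/50; 6/25+17/50→29/50; 21/50+29/50→1. L = 129/50 ≈ 2.5800.
Efficiency = H/L = 2.5437/2.5800 = 98.6%.

98.6%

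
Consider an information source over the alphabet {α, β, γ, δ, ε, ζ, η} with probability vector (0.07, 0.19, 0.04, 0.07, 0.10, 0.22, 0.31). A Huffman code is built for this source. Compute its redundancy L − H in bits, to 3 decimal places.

Entropy H = −Σ p log₂ p ≈ 2.5147 bits.
Huffman merges: 1/25+7/100→11/100; 7/100+1/10→17/100; 11/100+17/100→7/25; 19/100+11/50→41/100; 7/25+31/100→59/100; 41/100+59/100→1. L = 64/25 ≈ 2.5600.
L − H = 2.5600 − 2.5147 = 0.045 bits.

0.045 bits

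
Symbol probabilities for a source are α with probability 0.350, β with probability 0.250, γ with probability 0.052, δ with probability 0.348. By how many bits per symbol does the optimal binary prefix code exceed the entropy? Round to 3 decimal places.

0.170 bits

Entropy H = −Σ p log₂ p ≈ 1.7818 bits.
Huffman merges: 13/250+1/4→151/500; 151/500+87/250→13/20; 7/20+13/20→1. L = 244/125 ≈ 1.9520.
L − H = 1.9520 − 1.7818 = 0.170 bits.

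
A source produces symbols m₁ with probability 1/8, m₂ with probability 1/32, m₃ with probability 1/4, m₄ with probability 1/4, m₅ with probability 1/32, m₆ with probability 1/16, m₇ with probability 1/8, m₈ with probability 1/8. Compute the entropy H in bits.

Each probability is a power of 1/2, so log₂(1/p) is an integer.
H = Σ p·log₂(1/p) = 1/8·3 + 1/32·5 + 1/4·2 + 1/4·2 + 1/32·5 + 1/16·4 + 1/8·3 + 1/8·3 = 2.6875 bits.

2.6875 bits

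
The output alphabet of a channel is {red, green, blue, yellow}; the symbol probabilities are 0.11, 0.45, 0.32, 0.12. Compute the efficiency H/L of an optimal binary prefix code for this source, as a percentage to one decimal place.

Entropy H = −Σ p log₂ p ≈ 1.7618 bits.
Huffman merges: 11/100+3/25→23/100; 23/100+8/25→11/20; 9/20+11/20→1. L = 89/50 ≈ 1.7800.
Efficiency = H/L = 1.7618/1.7800 = 99.0%.

99.0%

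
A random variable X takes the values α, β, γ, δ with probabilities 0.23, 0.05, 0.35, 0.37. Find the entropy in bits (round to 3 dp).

1.765 bits

H = −Σ pᵢ log₂ pᵢ.
−0.23·log₂(0.23) = 0.4877
−0.05·log₂(0.05) = 0.2161
−0.35·log₂(0.35) = 0.5301
−0.37·log₂(0.37) = 0.5307
Sum ≈ 1.7646 → 1.765 bits.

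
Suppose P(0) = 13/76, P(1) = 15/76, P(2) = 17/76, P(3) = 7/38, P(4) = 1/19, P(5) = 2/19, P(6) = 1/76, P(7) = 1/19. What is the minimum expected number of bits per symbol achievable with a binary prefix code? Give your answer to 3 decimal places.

Repeatedly combine the two least-probable nodes; the expected code length is the sum of the merged weights.
merge 1/76 + 1/19 → 5/76
merge 1/19 + 5/76 → 9/76
merge 2/19 + 9/76 → 17/76
merge 13/76 + 7/38 → 27/76
merge 15/76 + 17/76 → 8/19
merge 17/76 + 27/76 → 11/19
merge 8/19 + 11/19 → 1
L = 5/76 + 9/76 + 17/76 + 27/76 + 8/19 + 11/19 + 1 = 105/38 ≈ 2.763 bits/symbol.

2.763 bits/symbol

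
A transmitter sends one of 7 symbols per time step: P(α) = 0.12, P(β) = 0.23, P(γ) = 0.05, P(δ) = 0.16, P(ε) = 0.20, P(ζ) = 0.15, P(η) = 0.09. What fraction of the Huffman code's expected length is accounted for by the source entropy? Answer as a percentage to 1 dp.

98.9%

Entropy H = −Σ p log₂ p ≈ 2.6814 bits.
Huffman merges: 1/20+9/100→7/50; 3/25+7/50→13/50; 3/20+4/25→31/100; 1/5+23/100→43/100; 13/50+31/100→57/100; 43/100+57/100→1. L = 271/100 ≈ 2.7100.
Efficiency = H/L = 2.6814/2.7100 = 98.9%.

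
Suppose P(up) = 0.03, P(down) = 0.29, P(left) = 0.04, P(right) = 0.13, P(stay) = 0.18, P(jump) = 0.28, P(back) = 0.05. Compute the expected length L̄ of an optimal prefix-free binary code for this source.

2.44 bits/symbol

Repeatedly combine the two least-probable nodes; the expected code length is the sum of the merged weights.
merge 3/100 + 1/25 → 7/100
merge 1/20 + 7/100 → 3/25
merge 3/25 + 13/100 → 1/4
merge 9/50 + 1/4 → 43/100
merge 7/25 + 29/100 → 57/100
merge 43/100 + 57/100 → 1
L = 7/100 + 3/25 + 1/4 + 43/100 + 57/100 + 1 = 61/25 = 2.44 bits/symbol.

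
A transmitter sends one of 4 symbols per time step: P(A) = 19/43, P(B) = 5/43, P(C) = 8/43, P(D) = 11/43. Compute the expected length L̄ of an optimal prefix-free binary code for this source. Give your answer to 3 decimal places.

Repeatedly combine the two least-probable nodes; the expected code length is the sum of the merged weights.
merge 5/43 + 8/43 → 13/43
merge 11/43 + 13/43 → 24/43
merge 19/43 + 24/43 → 1
L = 13/43 + 24/43 + 1 = 80/43 ≈ 1.860 bits/symbol.

1.860 bits/symbol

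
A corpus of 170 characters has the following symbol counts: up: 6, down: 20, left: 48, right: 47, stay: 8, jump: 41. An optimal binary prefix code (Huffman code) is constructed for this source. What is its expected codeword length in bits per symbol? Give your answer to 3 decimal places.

Probabilities are the counts divided by 170.
Repeatedly combine the two least-probable nodes; the expected code length is the sum of the merged weights.
merge 3/85 + 4/85 → 7/85
merge 7/85 + 2/17 → 1/5
merge 1/5 + 41/170 → 15/34
merge 47/170 + 24/85 → 19/34
merge 15/34 + 19/34 → 1
L = 7/85 + 1/5 + 15/34 + 19/34 + 1 = 194/85 ≈ 2.282 bits/symbol.

2.282 bits/symbol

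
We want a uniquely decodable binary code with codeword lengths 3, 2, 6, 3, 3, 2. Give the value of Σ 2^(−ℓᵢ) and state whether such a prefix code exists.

0.890625; yes

With common denominator 2^6 = 64: Σ 2^(−ℓᵢ) = 8/64 + 16/64 + 1/64 + 8/64 + 8/64 + 16/64 = 57/64 = 0.890625.
Kraft's inequality requires Σ ≤ 1; here Σ = 0.890625 ≤ 1, so such a prefix code exists.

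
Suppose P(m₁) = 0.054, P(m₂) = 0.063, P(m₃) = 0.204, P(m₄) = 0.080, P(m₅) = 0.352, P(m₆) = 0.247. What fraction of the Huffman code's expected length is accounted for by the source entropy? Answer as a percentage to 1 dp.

97.9%

Entropy H = −Σ p log₂ p ≈ 2.2666 bits.
Huffman merges: 27/500+63/1000→117/1000; 2/25+117/1000→197/1000; 197/1000+51/250→401/1000; 247/1000+44/125→599/1000; 401/1000+599/1000→1. L = 1157/500 ≈ 2.3140.
Efficiency = H/L = 2.2666/2.3140 = 97.9%.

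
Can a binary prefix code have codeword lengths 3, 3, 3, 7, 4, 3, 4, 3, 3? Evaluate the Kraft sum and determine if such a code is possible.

With common denominator 2^7 = 128: Σ 2^(−ℓᵢ) = 16/128 + 16/128 + 16/128 + 1/128 + 8/128 + 16/128 + 8/128 + 16/128 + 16/128 = 113/128 = 0.8828125.
Kraft's inequality requires Σ ≤ 1; here Σ = 0.8828125 ≤ 1, so such a prefix code exists.

0.8828125; yes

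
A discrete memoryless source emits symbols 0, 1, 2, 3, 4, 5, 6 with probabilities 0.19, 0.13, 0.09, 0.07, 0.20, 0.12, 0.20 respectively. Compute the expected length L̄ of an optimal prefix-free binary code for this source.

Repeatedly combine the two least-probable nodes; the expected code length is the sum of the merged weights.
merge 7/100 + 9/100 → 4/25
merge 3/25 + 13/100 → 1/4
merge 4/25 + 19/100 → 7/20
merge 1/5 + 1/5 → 2/5
merge 1/4 + 7/20 → 3/5
merge 2/5 + 3/5 → 1
L = 4/25 + 1/4 + 7/20 + 2/5 + 3/5 + 1 = 69/25 = 2.76 bits/symbol.

2.76 bits/symbol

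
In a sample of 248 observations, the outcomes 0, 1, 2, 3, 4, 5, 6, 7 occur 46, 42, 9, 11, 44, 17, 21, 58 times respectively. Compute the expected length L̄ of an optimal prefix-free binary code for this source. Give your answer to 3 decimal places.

2.810 bits/symbol

Probabilities are the counts divided by 248.
Repeatedly combine the two least-probable nodes; the expected code length is the sum of the merged weights.
merge 9/248 + 11/248 → 5/62
merge 17/248 + 5/62 → 37/248
merge 21/248 + 37/248 → 29/124
merge 21/124 + 11/62 → 43/124
merge 23/124 + 29/124 → 13/31
merge 29/124 + 43/124 → 18/31
merge 13/31 + 18/31 → 1
L = 5/62 + 37/248 + 29/124 + 43/124 + 13/31 + 18/31 + 1 = 697/248 ≈ 2.810 bits/symbol.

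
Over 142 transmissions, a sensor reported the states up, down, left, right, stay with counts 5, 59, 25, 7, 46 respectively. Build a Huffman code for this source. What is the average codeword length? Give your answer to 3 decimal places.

Probabilities are the counts divided by 142.
Repeatedly combine the two least-probable nodes; the expected code length is the sum of the merged weights.
merge 5/142 + 7/142 → 6/71
merge 6/71 + 25/142 → 37/142
merge 37/142 + 23/71 → 83/142
merge 59/142 + 83/142 → 1
L = 6/71 + 37/142 + 83/142 + 1 = 137/71 ≈ 1.930 bits/symbol.

1.930 bits/symbol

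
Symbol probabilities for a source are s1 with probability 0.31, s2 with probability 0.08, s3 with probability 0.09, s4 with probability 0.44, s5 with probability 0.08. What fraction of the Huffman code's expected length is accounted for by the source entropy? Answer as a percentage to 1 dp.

Entropy H = −Σ p log₂ p ≈ 1.9406 bits.
Huffman merges: 2/25+2/25→4/25; 9/100+4/25→1/4; 1/4+31/100→14/25; 11/25+14/25→1. L = 197/100 ≈ 1.9700.
Efficiency = H/L = 1.9406/1.9700 = 98.5%.

98.5%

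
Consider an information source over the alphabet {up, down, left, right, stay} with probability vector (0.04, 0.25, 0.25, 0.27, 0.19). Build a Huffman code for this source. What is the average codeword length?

2.23 bits/symbol

Repeatedly combine the two least-probable nodes; the expected code length is the sum of the merged weights.
merge 1/25 + 19/100 → 23/100
merge 23/100 + 1/4 → 12/25
merge 1/4 + 27/100 → 13/25
merge 12/25 + 13/25 → 1
L = 23/100 + 12/25 + 13/25 + 1 = 223/100 = 2.23 bits/symbol.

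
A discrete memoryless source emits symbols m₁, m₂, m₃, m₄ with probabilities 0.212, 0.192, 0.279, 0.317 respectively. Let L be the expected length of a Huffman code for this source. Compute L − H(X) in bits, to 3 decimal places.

0.029 bits

Entropy H = −Σ p log₂ p ≈ 1.9708 bits.
Huffman merges: 24/125+53/250→101/250; 279/1000+317/1000→149/250; 101/250+149/250→1. L = 2 ≈ 2.0000.
L − H = 2.0000 − 1.9708 = 0.029 bits.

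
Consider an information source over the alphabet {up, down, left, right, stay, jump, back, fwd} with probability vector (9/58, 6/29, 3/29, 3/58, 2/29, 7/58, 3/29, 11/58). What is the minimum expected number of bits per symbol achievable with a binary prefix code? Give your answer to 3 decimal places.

2.914 bits/symbol

Repeatedly combine the two least-probable nodes; the expected code length is the sum of the merged weights.
merge 3/58 + 2/29 → 7/58
merge 3/29 + 3/29 → 6/29
merge 7/58 + 7/58 → 7/29
merge 9/58 + 11/58 → 10/29
merge 6/29 + 6/29 → 12/29
merge 7/29 + 10/29 → 17/29
merge 12/29 + 17/29 → 1
L = 7/58 + 6/29 + 7/29 + 10/29 + 12/29 + 17/29 + 1 = 169/58 ≈ 2.914 bits/symbol.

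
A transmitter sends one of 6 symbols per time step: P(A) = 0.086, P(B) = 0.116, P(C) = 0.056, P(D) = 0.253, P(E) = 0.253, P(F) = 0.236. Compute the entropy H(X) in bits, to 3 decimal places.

H = −Σ pᵢ log₂ pᵢ.
−0.086·log₂(0.086) = 0.3044
−0.116·log₂(0.116) = 0.3605
−0.056·log₂(0.056) = 0.2329
−0.253·log₂(0.253) = 0.5016
−0.253·log₂(0.253) = 0.5016
−0.236·log₂(0.236) = 0.4916
Sum ≈ 2.3927 → 2.393 bits.

2.393 bits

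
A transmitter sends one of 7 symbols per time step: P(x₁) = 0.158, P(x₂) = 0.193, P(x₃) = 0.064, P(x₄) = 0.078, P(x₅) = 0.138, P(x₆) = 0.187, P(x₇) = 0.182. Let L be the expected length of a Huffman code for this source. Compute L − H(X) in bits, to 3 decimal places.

Entropy H = −Σ p log₂ p ≈ 2.7135 bits.
Huffman merges: 8/125+39/500→71/500; 69/500+71/500→7/25; 79/500+91/500→17/50; 187/1000+193/1000→19/50; 7/25+17/50→31/50; 19/50+31/50→1. L = 1381/500 ≈ 2.7620.
L − H = 2.7620 − 2.7135 = 0.048 bits.

0.048 bits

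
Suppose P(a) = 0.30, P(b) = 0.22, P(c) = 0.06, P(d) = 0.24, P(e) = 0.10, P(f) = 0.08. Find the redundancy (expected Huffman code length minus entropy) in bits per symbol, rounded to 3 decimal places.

0.017 bits

Entropy H = −Σ p log₂ p ≈ 2.3630 bits.
Huffman merges: 3/50+2/25→7/50; 1/10+7/50→6/25; 11/50+6/25→23/50; 6/25+3/10→27/50; 23/50+27/50→1. L = 119/50 ≈ 2.3800.
L − H = 2.3800 − 2.3630 = 0.017 bits.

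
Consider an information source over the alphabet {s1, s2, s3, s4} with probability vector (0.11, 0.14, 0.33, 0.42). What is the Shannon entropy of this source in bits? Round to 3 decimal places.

1.801 bits

H = −Σ pᵢ log₂ pᵢ.
−0.11·log₂(0.11) = 0.3503
−0.14·log₂(0.14) = 0.3971
−0.33·log₂(0.33) = 0.5278
−0.42·log₂(0.42) = 0.5256
Sum ≈ 1.8009 → 1.801 bits.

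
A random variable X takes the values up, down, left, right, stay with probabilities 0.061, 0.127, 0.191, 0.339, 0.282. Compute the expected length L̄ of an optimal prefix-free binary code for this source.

Repeatedly combine the two least-probable nodes; the expected code length is the sum of the merged weights.
merge 61/1000 + 127/1000 → 47/250
merge 47/250 + 191/1000 → 379/1000
merge 141/500 + 339/1000 → 621/1000
merge 379/1000 + 621/1000 → 1
L = 47/250 + 379/1000 + 621/1000 + 1 = 547/250 = 2.188 bits/symbol.

2.188 bits/symbol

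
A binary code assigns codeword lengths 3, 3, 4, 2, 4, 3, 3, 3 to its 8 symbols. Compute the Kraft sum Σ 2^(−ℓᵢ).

With common denominator 2^4 = 16: Σ 2^(−ℓᵢ) = 2/16 + 2/16 + 1/16 + 4/16 + 1/16 + 2/16 + 2/16 + 2/16 = 16/16 = 1.

1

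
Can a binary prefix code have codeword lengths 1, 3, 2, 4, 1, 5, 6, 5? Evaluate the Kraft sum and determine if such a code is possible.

With common denominator 2^6 = 64: Σ 2^(−ℓᵢ) = 32/64 + 8/64 + 16/64 + 4/64 + 32/64 + 2/64 + 1/64 + 2/64 = 97/64 = 1.515625.
Kraft's inequality requires Σ ≤ 1; here Σ = 1.515625 > 1, so no such prefix code exists.

1.515625; no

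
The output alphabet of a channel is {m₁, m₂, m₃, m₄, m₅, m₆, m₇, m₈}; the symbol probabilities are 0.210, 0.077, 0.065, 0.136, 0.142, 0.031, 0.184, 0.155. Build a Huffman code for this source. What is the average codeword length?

Repeatedly combine the two least-probable nodes; the expected code length is the sum of the merged weights.
merge 31/1000 + 13/200 → 12/125
merge 77/1000 + 12/125 → 173/1000
merge 17/125 + 71/500 → 139/500
merge 31/200 + 173/1000 → 41/125
merge 23/125 + 21/100 → 197/500
merge 139/500 + 41/125 → 303/500
merge 197/500 + 303/500 → 1
L = 12/125 + 173/1000 + 139/500 + 41/125 + 197/500 + 303/500 + 1 = 23/8 = 2.875 bits/symbol.

2.875 bits/symbol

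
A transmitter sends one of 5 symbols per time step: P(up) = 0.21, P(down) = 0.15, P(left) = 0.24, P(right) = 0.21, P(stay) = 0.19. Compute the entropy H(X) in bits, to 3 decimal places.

2.306 bits

H = −Σ pᵢ log₂ pᵢ.
−0.21·log₂(0.21) = 0.4728
−0.15·log₂(0.15) = 0.4105
−0.24·log₂(0.24) = 0.4941
−0.21·log₂(0.21) = 0.4728
−0.19·log₂(0.19) = 0.4552
Sum ≈ 2.3056 → 2.306 bits.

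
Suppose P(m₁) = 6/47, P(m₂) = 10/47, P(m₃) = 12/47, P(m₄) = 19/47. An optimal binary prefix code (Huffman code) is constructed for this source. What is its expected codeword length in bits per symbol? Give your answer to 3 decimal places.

Repeatedly combine the two least-probable nodes; the expected code length is the sum of the merged weights.
merge 6/47 + 10/47 → 16/47
merge 12/47 + 16/47 → 28/47
merge 19/47 + 28/47 → 1
L = 16/47 + 28/47 + 1 = 91/47 ≈ 1.936 bits/symbol.

1.936 bits/symbol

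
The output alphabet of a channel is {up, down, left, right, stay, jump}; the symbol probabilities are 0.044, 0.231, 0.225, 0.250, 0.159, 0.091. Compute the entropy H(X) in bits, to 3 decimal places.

H = −Σ pᵢ log₂ pᵢ.
−0.044·log₂(0.044) = 0.1983
−0.231·log₂(0.231) = 0.4883
−0.225·log₂(0.225) = 0.4842
−0.250·log₂(0.250) = 0.5000
−0.159·log₂(0.159) = 0.4218
−0.091·log₂(0.091) = 0.3147
Sum ≈ 2.4073 → 2.407 bits.

2.407 bits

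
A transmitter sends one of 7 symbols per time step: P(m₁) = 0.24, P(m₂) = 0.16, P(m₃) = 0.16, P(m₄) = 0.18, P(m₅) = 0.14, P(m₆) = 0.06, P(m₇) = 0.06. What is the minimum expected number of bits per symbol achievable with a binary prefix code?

2.7 bits/symbol

Repeatedly combine the two least-probable nodes; the expected code length is the sum of the merged weights.
merge 3/50 + 3/50 → 3/25
merge 3/25 + 7/50 → 13/50
merge 4/25 + 4/25 → 8/25
merge 9/50 + 6/25 → 21/50
merge 13/50 + 8/25 → 29/50
merge 21/50 + 29/50 → 1
L = 3/25 + 13/50 + 8/25 + 21/50 + 29/50 + 1 = 27/10 = 2.7 bits/symbol.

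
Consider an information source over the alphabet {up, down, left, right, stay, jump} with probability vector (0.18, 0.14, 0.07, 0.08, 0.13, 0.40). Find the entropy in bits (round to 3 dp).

H = −Σ pᵢ log₂ pᵢ.
−0.18·log₂(0.18) = 0.4453
−0.14·log₂(0.14) = 0.3971
−0.07·log₂(0.07) = 0.2686
−0.08·log₂(0.08) = 0.2915
−0.13·log₂(0.13) = 0.3826
−0.40·log₂(0.40) = 0.5288
Sum ≈ 2.3139 → 2.314 bits.

2.314 bits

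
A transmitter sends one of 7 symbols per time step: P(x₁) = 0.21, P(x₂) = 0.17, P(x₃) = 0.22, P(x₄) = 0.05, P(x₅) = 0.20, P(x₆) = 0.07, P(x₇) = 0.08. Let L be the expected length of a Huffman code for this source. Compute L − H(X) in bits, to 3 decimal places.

Entropy H = −Σ p log₂ p ≈ 2.6285 bits.
Huffman merges: 1/20+7/100→3/25; 2/25+3/25→1/5; 17/100+1/5→37/100; 1/5+21/100→41/100; 11/50+37/100→59/100; 41/100+59/100→1. L = 269/100 ≈ 2.6900.
L − H = 2.6900 − 2.6285 = 0.061 bits.

0.061 bits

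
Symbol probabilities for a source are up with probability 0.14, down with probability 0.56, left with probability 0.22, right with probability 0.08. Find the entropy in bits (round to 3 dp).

H = −Σ pᵢ log₂ pᵢ.
−0.14·log₂(0.14) = 0.3971
−0.56·log₂(0.56) = 0.4684
−0.22·log₂(0.22) = 0.4806
−0.08·log₂(0.08) = 0.2915
Sum ≈ 1.6376 → 1.638 bits.

1.638 bits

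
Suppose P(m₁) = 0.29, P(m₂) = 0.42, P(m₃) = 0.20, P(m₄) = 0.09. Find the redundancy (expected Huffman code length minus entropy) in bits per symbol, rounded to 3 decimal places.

Entropy H = −Σ p log₂ p ≈ 1.8206 bits.
Huffman merges: 9/100+1/5→29/100; 29/100+29/100→29/50; 21/50+29/50→1. L = 187/100 ≈ 1.8700.
L − H = 1.8700 − 1.8206 = 0.049 bits.

0.049 bits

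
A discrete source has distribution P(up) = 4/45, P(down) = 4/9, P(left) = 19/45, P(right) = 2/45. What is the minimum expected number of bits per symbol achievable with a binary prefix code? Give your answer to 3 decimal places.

1.689 bits/symbol

Repeatedly combine the two least-probable nodes; the expected code length is the sum of the merged weights.
merge 2/45 + 4/45 → 2/15
merge 2/15 + 19/45 → 5/9
merge 4/9 + 5/9 → 1
L = 2/15 + 5/9 + 1 = 76/45 ≈ 1.689 bits/symbol.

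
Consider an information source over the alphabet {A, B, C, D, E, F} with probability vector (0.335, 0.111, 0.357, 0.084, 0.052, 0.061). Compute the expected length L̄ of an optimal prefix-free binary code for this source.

Repeatedly combine the two least-probable nodes; the expected code length is the sum of the merged weights.
merge 13/250 + 61/1000 → 113/1000
merge 21/250 + 111/1000 → 39/200
merge 113/1000 + 39/200 → 77/250
merge 77/250 + 67/200 → 643/1000
merge 357/1000 + 643/1000 → 1
L = 113/1000 + 39/200 + 77/250 + 643/1000 + 1 = 2259/1000 = 2.259 bits/symbol.

2.259 bits/symbol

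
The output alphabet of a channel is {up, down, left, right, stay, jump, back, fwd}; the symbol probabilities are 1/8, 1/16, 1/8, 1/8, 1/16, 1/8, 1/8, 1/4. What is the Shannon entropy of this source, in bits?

2.875 bits

Each probability is a power of 1/2, so log₂(1/p) is an integer.
H = Σ p·log₂(1/p) = 1/8·3 + 1/16·4 + 1/8·3 + 1/8·3 + 1/16·4 + 1/8·3 + 1/8·3 + 1/4·2 = 2.875 bits.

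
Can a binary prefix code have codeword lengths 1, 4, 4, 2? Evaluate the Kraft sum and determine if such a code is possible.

With common denominator 2^4 = 16: Σ 2^(−ℓᵢ) = 8/16 + 1/16 + 1/16 + 4/16 = 14/16 = 0.875.
Kraft's inequality requires Σ ≤ 1; here Σ = 0.875 ≤ 1, so such a prefix code exists.

0.875; yes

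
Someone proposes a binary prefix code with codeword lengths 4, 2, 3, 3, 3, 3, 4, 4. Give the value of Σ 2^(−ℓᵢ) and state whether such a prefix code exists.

With common denominator 2^4 = 16: Σ 2^(−ℓᵢ) = 1/16 + 4/16 + 2/16 + 2/16 + 2/16 + 2/16 + 1/16 + 1/16 = 15/16 = 0.9375.
Kraft's inequality requires Σ ≤ 1; here Σ = 0.9375 ≤ 1, so such a prefix code exists.

0.9375; yes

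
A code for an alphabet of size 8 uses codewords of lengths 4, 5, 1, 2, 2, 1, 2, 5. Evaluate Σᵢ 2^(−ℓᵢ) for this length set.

1.875

With common denominator 2^5 = 32: Σ 2^(−ℓᵢ) = 2/32 + 1/32 + 16/32 + 8/32 + 8/32 + 16/32 + 8/32 + 1/32 = 60/32 = 1.875.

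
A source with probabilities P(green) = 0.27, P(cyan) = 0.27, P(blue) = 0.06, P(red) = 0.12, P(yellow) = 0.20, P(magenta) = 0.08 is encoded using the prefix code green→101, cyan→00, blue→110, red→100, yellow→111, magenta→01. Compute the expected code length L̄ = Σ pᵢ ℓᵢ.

2.65 bits/symbol

L̄ = Σ pᵢ·ℓᵢ = 0.27·3 + 0.27·2 + 0.06·3 + 0.12·3 + 0.20·3 + 0.08·2 = 2.65 bits/symbol.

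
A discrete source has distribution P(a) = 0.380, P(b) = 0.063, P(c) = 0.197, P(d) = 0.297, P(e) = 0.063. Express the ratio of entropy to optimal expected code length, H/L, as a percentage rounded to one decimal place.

Entropy H = −Σ p log₂ p ≈ 2.0149 bits.
Huffman merges: 63/1000+63/1000→63/500; 63/500+197/1000→323/1000; 297/1000+323/1000→31/50; 19/50+31/50→1. L = 2069/1000 ≈ 2.0690.
Efficiency = H/L = 2.0149/2.0690 = 97.4%.

97.4%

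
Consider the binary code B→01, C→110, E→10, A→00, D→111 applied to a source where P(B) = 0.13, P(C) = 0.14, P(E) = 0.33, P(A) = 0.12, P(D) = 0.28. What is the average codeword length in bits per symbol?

L̄ = Σ pᵢ·ℓᵢ = 0.13·2 + 0.14·3 + 0.33·2 + 0.12·2 + 0.28·3 = 2.42 bits/symbol.

2.42 bits/symbol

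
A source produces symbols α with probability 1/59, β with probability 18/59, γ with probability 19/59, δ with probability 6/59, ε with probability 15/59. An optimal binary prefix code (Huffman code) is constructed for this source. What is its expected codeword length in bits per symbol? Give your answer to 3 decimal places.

2.119 bits/symbol

Repeatedly combine the two least-probable nodes; the expected code length is the sum of the merged weights.
merge 1/59 + 6/59 → 7/59
merge 7/59 + 15/59 → 22/59
merge 18/59 + 19/59 → 37/59
merge 22/59 + 37/59 → 1
L = 7/59 + 22/59 + 37/59 + 1 = 125/59 ≈ 2.119 bits/symbol.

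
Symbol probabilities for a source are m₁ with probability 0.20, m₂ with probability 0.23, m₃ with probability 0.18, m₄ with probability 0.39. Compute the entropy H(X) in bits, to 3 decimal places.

1.927 bits

H = −Σ pᵢ log₂ pᵢ.
−0.20·log₂(0.20) = 0.4644
−0.23·log₂(0.23) = 0.4877
−0.18·log₂(0.18) = 0.4453
−0.39·log₂(0.39) = 0.5298
Sum ≈ 1.9272 → 1.927 bits.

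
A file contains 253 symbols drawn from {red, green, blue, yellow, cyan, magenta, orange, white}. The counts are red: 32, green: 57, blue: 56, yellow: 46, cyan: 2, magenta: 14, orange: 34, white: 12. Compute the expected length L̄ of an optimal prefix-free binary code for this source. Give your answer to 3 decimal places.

Probabilities are the counts divided by 253.
Repeatedly combine the two least-probable nodes; the expected code length is the sum of the merged weights.
merge 2/253 + 12/253 → 14/253
merge 14/253 + 14/253 → 28/253
merge 28/253 + 32/253 → 60/253
merge 34/253 + 2/11 → 80/253
merge 56/253 + 57/253 → 113/253
merge 60/253 + 80/253 → 140/253
merge 113/253 + 140/253 → 1
L = 14/253 + 28/253 + 60/253 + 80/253 + 113/253 + 140/253 + 1 = 688/253 ≈ 2.719 bits/symbol.

2.719 bits/symbol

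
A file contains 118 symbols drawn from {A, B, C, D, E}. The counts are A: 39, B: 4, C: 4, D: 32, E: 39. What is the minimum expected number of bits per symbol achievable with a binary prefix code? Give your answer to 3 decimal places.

2.068 bits/symbol

Probabilities are the counts divided by 118.
Repeatedly combine the two least-probable nodes; the expected code length is the sum of the merged weights.
merge 2/59 + 2/59 → 4/59
merge 4/59 + 16/59 → 20/59
merge 39/118 + 39/118 → 39/59
merge 20/59 + 39/59 → 1
L = 4/59 + 20/59 + 39/59 + 1 = 122/59 ≈ 2.068 bits/symbol.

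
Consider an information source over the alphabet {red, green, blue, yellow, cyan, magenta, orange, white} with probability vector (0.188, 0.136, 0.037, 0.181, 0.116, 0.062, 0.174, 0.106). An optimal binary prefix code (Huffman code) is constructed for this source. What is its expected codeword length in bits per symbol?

2.911 bits/symbol

Repeatedly combine the two least-probable nodes; the expected code length is the sum of the merged weights.
merge 37/1000 + 31/500 → 99/1000
merge 99/1000 + 53/500 → 41/200
merge 29/250 + 17/125 → 63/250
merge 87/500 + 181/1000 → 71/200
merge 47/250 + 41/200 → 393/1000
merge 63/250 + 71/200 → 607/1000
merge 393/1000 + 607/1000 → 1
L = 99/1000 + 41/200 + 63/250 + 71/200 + 393/1000 + 607/1000 + 1 = 2911/1000 = 2.911 bits/symbol.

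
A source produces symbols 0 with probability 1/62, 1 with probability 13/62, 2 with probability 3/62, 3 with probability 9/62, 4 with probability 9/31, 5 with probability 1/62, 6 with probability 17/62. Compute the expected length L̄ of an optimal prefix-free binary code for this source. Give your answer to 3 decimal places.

2.339 bits/symbol

Repeatedly combine the two least-probable nodes; the expected code length is the sum of the merged weights.
merge 1/62 + 1/62 → 1/31
merge 1/31 + 3/62 → 5/62
merge 5/62 + 9/62 → 7/31
merge 13/62 + 7/31 → 27/62
merge 17/62 + 9/31 → 35/62
merge 27/62 + 35/62 → 1
L = 1/31 + 5/62 + 7/31 + 27/62 + 35/62 + 1 = 145/62 ≈ 2.339 bits/symbol.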